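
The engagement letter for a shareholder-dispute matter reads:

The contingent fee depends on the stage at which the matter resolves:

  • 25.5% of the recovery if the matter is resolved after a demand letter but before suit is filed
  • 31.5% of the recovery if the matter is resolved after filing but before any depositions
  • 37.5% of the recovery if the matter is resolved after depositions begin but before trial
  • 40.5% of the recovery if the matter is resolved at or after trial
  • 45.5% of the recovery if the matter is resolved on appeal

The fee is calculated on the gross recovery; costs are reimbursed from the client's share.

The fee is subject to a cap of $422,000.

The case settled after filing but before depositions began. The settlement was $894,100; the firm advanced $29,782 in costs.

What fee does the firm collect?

$281,641.50

Fee base is the gross recovery, $894,100; costs are reimbursed separately.
The matter settled after filing but before depositions began, so the 31.5% rate applies.
$894,100 × 31.5% = $281,641.50
$281,641.50 is under the $422,000 cap.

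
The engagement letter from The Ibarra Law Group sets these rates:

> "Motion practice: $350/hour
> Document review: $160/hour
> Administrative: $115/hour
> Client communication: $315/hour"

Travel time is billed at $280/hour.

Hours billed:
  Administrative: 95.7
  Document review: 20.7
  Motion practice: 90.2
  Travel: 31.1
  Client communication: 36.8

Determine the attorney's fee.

$66,187.50

Motion practice: 90.2 × $350 = $31,570.00
Document review: 20.7 × $160 = $3,312.00
Administrative: 95.7 × $115 = $11,005.50
Client communication: 36.8 × $315 = $11,592.00
Subtotal: $31,570.00 + $3,312.00 + $11,005.50 + $11,592.00 = $57,479.50
Travel: 31.1 × $280 = $8,708.00
Total: $57,479.50 + $8,708.00 = $66,187.50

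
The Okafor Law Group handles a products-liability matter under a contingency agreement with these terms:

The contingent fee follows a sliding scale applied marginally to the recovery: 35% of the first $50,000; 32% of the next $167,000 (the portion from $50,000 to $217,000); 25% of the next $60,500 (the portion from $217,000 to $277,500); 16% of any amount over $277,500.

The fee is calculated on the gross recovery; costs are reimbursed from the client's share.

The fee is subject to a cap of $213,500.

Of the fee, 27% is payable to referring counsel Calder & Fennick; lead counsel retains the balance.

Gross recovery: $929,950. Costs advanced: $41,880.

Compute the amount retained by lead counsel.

Fee base is the gross recovery, $929,950; costs are reimbursed separately.
First $50,000 at 35% = $17,500.00
Next $167,000 at 32% = $53,440.00
Next $60,500 at 25% = $15,125.00
Remaining $652,450 at 16% = $104,392.00
Fee: $17,500.00 + $53,440.00 + $15,125.00 + $104,392.00 = $190,457.00
$190,457.00 is under the $213,500 cap.
Referral share: 27% of $190,457.00 = $51,423.39; lead counsel retains $190,457.00 − $51,423.39 = $139,033.61.

$139,033.61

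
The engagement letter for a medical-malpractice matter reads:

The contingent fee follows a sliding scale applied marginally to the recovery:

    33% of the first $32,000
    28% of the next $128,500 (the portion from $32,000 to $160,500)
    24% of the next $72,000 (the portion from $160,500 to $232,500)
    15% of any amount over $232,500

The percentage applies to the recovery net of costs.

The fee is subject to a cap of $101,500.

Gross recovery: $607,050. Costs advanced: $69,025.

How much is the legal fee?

$101,500.00

Fee base (net of costs): $607,050 − $69,025 = $538,025
First $32,000 at 33% = $10,560.00
Next $128,500 at 28% = $35,980.00
Next $72,000 at 24% = $17,280.00
Remaining $305,525 at 15% = $45,828.75
Fee: $10,560.00 + $35,980.00 + $17,280.00 + $45,828.75 = $109,648.75
$109,648.75 exceeds the $101,500 cap, so the fee is capped at $101,500.00.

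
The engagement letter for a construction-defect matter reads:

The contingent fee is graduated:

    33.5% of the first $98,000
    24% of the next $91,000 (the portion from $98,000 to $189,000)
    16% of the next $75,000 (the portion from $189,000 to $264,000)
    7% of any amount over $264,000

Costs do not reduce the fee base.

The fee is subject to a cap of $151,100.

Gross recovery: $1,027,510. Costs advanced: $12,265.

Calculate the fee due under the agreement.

Fee base is the gross recovery, $1,027,510; costs are reimbursed separately.
First $98,000 at 33.5% = $32,830.00
Next $91,000 at 24% = $21,840.00
Next $75,000 at 16% = $12,000.00
Remaining $763,510 at 7% = $53,445.70
Fee: $32,830.00 + $21,840.00 + $12,000.00 + $53,445.70 = $120,115.70
$120,115.70 is under the $151,100 cap.

$120,115.70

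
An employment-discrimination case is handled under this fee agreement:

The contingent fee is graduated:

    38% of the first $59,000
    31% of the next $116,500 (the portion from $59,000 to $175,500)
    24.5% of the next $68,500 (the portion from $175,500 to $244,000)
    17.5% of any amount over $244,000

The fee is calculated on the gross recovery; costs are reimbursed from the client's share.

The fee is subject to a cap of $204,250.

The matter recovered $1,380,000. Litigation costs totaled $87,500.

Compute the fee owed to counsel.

$204,250.00

Fee base is the gross recovery, $1,380,000; costs are reimbursed separately.
First $59,000 at 38% = $22,420.00
Next $116,500 at 31% = $36,115.00
Next $68,500 at 24.5% = $16,782.50
Remaining $1,136,000 at 17.5% = $198,800.00
Fee: $22,420.00 + $36,115.00 + $16,782.50 + $198,800.00 = $274,117.50
$274,117.50 exceeds the $204,250 cap, so the fee is capped at $204,250.00.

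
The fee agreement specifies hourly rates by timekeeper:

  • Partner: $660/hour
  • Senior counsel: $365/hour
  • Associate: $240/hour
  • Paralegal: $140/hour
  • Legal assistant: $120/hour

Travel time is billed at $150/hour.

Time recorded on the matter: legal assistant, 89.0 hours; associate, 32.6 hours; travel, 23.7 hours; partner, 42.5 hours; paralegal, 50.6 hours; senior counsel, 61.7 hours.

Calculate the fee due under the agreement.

Partner: 42.5 × $660 = $28,050.00
Senior counsel: 61.7 × $365 = $22,520.50
Associate: 32.6 × $240 = $7,824.00
Paralegal: 50.6 × $140 = $7,084.00
Legal assistant: 89.0 × $120 = $10,680.00
Subtotal: $28,050.00 + $22,520.50 + $7,824.00 + $7,084.00 + $10,680.00 = $76,158.50
Travel: 23.7 × $150 = $3,555.00
Total: $76,158.50 + $3,555.00 = $79,713.50

$79,713.50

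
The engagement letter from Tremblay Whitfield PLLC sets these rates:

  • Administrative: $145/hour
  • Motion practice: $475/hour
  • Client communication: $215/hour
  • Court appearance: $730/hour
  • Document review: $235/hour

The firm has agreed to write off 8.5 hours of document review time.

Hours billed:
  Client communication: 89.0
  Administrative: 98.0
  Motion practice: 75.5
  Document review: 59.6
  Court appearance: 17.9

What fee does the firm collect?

Administrative: 98.0 × $145 = $14,210.00
Motion practice: 75.5 × $475 = $35,862.50
Client communication: 89.0 × $215 = $19,135.00
Court appearance: 17.9 × $730 = $13,067.00
Document review: 59.6 × $235 = $14,006.00
Subtotal: $96,280.50
Write-off: 8.5 × $235 = $1,997.50
Total: $96,280.50 − $1,997.50 = $94,283.00

$94,283.00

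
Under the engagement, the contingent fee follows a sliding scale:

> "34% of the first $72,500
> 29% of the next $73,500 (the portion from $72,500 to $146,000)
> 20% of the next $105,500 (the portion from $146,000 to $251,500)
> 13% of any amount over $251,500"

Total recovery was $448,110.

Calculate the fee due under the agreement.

First $72,500 at 34% = $24,650.00
Next $73,500 at 29% = $21,315.00
Next $105,500 at 20% = $21,100.00
Remaining $196,610 at 13% = $25,559.30
Fee: $24,650.00 + $21,315.00 + $21,100.00 + $25,559.30 = $92,624.30

$92,624.30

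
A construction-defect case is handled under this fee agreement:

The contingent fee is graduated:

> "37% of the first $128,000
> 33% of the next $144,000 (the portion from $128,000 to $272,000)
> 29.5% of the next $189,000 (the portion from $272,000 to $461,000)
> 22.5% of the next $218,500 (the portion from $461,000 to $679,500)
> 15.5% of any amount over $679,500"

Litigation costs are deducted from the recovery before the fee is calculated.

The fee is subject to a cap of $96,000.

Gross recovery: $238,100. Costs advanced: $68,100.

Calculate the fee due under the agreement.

Fee base (net of costs): $238,100 − $68,100 = $170,000
First $128,000 at 37% = $47,360.00
Remaining $42,000 at 33% = $13,860.00
Fee: $47,360.00 + $13,860.00 = $61,220.00
$61,220.00 is under the $96,000 cap.

$61,220.00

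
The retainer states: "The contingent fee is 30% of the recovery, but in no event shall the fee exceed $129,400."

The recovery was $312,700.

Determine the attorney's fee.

30% of $312,700 = $93,810.00
That is under the $129,400 cap.

$93,810.00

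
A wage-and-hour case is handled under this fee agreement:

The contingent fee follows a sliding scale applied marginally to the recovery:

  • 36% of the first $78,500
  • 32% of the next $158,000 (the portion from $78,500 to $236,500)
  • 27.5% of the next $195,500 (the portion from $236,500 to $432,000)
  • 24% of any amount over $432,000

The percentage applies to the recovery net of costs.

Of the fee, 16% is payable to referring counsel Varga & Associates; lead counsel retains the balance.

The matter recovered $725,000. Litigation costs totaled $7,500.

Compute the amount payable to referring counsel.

Fee base (net of costs): $725,000 − $7,500 = $717,500
First $78,500 at 36% = $28,260.00
Next $158,000 at 32% = $50,560.00
Next $195,500 at 27.5% = $53,762.50
Remaining $285,500 at 24% = $68,520.00
Fee: $28,260.00 + $50,560.00 + $53,762.50 + $68,520.00 = $201,102.50
Referral share: 16% of $201,102.50 = $32,176.40; lead counsel retains $201,102.50 − $32,176.40 = $168,926.10.

$32,176.40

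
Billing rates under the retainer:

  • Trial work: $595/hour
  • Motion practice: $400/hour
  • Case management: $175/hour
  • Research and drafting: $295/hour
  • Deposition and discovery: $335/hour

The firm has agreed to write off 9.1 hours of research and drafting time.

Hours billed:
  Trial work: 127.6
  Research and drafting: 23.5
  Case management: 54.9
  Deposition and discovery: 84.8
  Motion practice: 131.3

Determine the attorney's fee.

$170,705.50

Trial work: 127.6 × $595 = $75,922.00
Motion practice: 131.3 × $400 = $52,520.00
Case management: 54.9 × $175 = $9,607.50
Research and drafting: 23.5 × $295 = $6,932.50
Deposition and discovery: 84.8 × $335 = $28,408.00
Subtotal: $173,390.00
Write-off: 9.1 × $295 = $2,684.50
Total: $173,390.00 − $2,684.50 = $170,705.50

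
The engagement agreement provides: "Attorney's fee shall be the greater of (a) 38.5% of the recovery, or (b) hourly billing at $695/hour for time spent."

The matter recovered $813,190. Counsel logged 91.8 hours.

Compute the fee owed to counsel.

(a) 38.5% of $813,190 = $313,078.15
(b) 91.8 × $695 = $63,801.00
The greater is (a): $313,078.15.

$313,078.15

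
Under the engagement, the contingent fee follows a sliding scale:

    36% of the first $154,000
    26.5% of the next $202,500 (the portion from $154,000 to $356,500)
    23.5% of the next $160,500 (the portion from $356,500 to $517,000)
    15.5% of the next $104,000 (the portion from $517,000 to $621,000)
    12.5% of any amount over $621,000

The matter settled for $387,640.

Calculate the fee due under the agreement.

First $154,000 at 36% = $55,440.00
Next $202,500 at 26.5% = $53,662.50
Remaining $31,140 at 23.5% = $7,317.90
Fee: $55,440.00 + $53,662.50 + $7,317.90 = $116,420.40

$116,420.40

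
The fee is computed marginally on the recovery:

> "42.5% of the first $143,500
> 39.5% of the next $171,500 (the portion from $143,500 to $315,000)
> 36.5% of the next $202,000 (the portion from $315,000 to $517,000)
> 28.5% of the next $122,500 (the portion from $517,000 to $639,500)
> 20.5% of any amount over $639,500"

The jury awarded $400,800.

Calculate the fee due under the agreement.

First $143,500 at 42.5% = $60,987.50
Next $171,500 at 39.5% = $67,742.50
Remaining $85,800 at 36.5% = $31,317.00
Fee: $60,987.50 + $67,742.50 + $31,317.00 = $160,047.00

$160,047.00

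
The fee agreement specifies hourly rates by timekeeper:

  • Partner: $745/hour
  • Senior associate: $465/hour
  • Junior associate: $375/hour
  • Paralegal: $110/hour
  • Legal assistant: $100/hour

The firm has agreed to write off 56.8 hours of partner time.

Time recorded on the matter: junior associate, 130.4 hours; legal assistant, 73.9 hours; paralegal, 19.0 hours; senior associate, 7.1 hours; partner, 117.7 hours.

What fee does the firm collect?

Partner: 117.7 × $745 = $87,686.50
Senior associate: 7.1 × $465 = $3,301.50
Junior associate: 130.4 × $375 = $48,900.00
Paralegal: 19.0 × $110 = $2,090.00
Legal assistant: 73.9 × $100 = $7,390.00
Subtotal: $149,368.00
Write-off: 56.8 × $745 = $42,316.00
Total: $149,368.00 − $42,316.00 = $107,052.00

$107,052.00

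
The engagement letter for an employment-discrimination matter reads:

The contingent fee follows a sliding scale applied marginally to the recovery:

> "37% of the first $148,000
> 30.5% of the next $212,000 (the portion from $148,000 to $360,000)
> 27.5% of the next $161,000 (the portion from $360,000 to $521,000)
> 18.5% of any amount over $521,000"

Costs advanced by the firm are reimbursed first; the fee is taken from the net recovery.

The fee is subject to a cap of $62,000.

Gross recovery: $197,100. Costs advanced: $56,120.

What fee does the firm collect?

$52,162.60

Fee base (net of costs): $197,100 − $56,120 = $140,980
First $140,980 at 37% = $52,162.60
$52,162.60 is under the $62,000 cap.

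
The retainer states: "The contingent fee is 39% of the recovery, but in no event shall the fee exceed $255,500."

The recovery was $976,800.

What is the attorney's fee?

$255,500.00

39% of $976,800 = $380,952.00
That exceeds the $255,500 cap, so the fee is capped at $255,500.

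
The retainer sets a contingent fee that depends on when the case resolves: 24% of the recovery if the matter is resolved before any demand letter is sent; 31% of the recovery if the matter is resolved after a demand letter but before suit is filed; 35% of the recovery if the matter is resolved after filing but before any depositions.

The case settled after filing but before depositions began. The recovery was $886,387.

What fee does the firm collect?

$310,235.45

The matter settled after filing but before depositions began, so the 35% rate applies.
$886,387 × 35% = $310,235.45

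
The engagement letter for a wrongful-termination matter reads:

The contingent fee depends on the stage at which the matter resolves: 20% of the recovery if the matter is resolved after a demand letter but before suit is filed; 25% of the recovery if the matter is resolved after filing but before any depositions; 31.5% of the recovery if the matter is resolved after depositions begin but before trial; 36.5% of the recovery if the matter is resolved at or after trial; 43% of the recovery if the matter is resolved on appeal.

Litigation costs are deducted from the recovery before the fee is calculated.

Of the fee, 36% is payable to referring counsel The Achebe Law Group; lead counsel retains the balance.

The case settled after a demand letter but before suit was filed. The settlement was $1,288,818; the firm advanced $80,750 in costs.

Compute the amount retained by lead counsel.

$154,632.70

Fee base (net of costs): $1,288,818 − $80,750 = $1,208,068
The matter settled after a demand letter but before suit was filed, so the 20% rate applies.
$1,208,068 × 20% = $241,613.60
Referral share: 36% of $241,613.60 = $86,980.90; lead counsel retains $241,613.60 − $86,980.90 = $154,632.70.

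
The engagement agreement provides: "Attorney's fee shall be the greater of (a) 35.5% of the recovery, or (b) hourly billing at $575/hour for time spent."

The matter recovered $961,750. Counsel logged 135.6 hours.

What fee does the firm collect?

(a) 35.5% of $961,750 = $341,421.25
(b) 135.6 × $575 = $77,970.00
The greater is (a): $341,421.25.

$341,421.25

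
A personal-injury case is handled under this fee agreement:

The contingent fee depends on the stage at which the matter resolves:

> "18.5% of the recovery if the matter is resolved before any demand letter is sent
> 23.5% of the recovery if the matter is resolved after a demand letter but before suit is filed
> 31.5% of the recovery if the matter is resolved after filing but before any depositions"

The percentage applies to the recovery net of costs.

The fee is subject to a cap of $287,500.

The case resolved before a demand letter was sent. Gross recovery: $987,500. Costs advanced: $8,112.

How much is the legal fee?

$181,186.78

Fee base (net of costs): $987,500 − $8,112 = $979,388
The matter resolved before a demand letter was sent, so the 18.5% rate applies.
$979,388 × 18.5% = $181,186.78
$181,186.78 is under the $287,500 cap.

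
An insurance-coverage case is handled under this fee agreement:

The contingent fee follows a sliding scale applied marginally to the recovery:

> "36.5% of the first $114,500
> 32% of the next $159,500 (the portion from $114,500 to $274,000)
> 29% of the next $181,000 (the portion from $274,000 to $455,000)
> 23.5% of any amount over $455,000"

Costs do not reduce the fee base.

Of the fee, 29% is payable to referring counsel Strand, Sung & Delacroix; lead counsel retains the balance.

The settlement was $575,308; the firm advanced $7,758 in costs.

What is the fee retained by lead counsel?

$123,252.36

Fee base is the gross recovery, $575,308; costs are reimbursed separately.
First $114,500 at 36.5% = $41,792.50
Next $159,500 at 32% = $51,040.00
Next $181,000 at 29% = $52,490.00
Remaining $120,308 at 23.5% = $28,272.38
Fee: $41,792.50 + $51,040.00 + $52,490.00 + $28,272.38 = $173,594.88
Referral share: 29% of $173,594.88 = $50,342.52; lead counsel retains $173,594.88 − $50,342.52 = $123,252.36.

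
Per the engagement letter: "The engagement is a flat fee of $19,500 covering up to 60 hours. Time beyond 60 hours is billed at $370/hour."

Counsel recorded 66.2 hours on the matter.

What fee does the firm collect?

$21,794.00

Flat fee: $19,500.00
Excess hours: 66.2 − 60 = 6.2
Overrun: 6.2 × $370 = $2,294.00
Total: $19,500.00 + $2,294.00 = $21,794.00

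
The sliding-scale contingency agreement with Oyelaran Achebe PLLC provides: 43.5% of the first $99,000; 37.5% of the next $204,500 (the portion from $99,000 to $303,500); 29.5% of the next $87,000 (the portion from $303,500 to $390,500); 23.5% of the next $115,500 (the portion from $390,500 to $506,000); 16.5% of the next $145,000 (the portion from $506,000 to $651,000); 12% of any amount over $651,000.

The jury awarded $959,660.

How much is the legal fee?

$233,524.20

First $99,000 at 43.5% = $43,065.00
Next $204,500 at 37.5% = $76,687.50
Next $87,000 at 29.5% = $25,665.00
Next $115,500 at 23.5% = $27,142.50
Next $145,000 at 16.5% = $23,925.00
Remaining $308,660 at 12% = $37,039.20
Fee: $43,065.00 + $76,687.50 + $25,665.00 + $27,142.50 + $23,925.00 + $37,039.20 = $233,524.20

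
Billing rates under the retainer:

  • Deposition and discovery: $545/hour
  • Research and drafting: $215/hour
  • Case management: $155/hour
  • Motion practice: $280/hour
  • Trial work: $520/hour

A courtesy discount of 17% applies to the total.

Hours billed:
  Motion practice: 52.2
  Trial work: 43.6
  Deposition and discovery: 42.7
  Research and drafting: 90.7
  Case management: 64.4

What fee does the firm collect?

$74,734.86

Deposition and discovery: 42.7 × $545 = $23,271.50
Research and drafting: 90.7 × $215 = $19,500.50
Case management: 64.4 × $155 = $9,982.00
Motion practice: 52.2 × $280 = $14,616.00
Trial work: 43.6 × $520 = $22,672.00
Subtotal: $90,042.00
Less 17% discount: −$15,307.14
Total: $90,042.00 − $15,307.14 = $74,734.86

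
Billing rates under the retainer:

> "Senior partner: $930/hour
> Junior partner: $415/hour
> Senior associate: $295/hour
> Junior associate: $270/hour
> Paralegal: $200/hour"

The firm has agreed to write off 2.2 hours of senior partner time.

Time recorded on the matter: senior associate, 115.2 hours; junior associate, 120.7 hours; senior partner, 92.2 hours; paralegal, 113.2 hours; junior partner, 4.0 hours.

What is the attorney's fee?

$174,573.00

Senior partner: 92.2 × $930 = $85,746.00
Junior partner: 4.0 × $415 = $1,660.00
Senior associate: 115.2 × $295 = $33,984.00
Junior associate: 120.7 × $270 = $32,589.00
Paralegal: 113.2 × $200 = $22,640.00
Subtotal: $176,619.00
Write-off: 2.2 × $930 = $2,046.00
Total: $176,619.00 − $2,046.00 = $174,573.00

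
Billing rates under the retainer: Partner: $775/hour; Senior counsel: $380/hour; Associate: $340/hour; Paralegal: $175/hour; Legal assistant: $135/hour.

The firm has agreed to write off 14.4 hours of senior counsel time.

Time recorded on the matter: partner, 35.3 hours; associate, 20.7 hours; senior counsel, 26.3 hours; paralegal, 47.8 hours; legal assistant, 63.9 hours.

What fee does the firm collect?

$55,909.00

Partner: 35.3 × $775 = $27,357.50
Senior counsel: 26.3 × $380 = $9,994.00
Associate: 20.7 × $340 = $7,038.00
Paralegal: 47.8 × $175 = $8,365.00
Legal assistant: 63.9 × $135 = $8,626.50
Subtotal: $61,381.00
Write-off: 14.4 × $380 = $5,472.00
Total: $61,381.00 − $5,472.00 = $55,909.00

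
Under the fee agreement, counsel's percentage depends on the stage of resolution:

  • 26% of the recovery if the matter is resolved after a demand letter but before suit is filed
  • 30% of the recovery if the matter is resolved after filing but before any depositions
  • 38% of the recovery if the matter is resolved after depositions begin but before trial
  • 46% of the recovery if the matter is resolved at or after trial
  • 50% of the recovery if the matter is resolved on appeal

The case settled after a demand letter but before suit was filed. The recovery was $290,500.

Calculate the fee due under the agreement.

The matter settled after a demand letter but before suit was filed, so the 26% rate applies.
$290,500 × 26% = $75,530.00

$75,530.00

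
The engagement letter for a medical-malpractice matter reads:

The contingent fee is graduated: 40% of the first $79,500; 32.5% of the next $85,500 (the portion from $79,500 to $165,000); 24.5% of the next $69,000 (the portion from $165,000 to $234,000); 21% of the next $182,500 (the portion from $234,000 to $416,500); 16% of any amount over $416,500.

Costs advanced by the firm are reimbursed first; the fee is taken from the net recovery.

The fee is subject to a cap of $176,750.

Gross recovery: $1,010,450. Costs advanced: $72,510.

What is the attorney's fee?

$176,750.00

Fee base (net of costs): $1,010,450 − $72,510 = $937,940
First $79,500 at 40% = $31,800.00
Next $85,500 at 32.5% = $27,787.50
Next $69,000 at 24.5% = $16,905.00
Next $182,500 at 21% = $38,325.00
Remaining $521,440 at 16% = $83,430.40
Fee: $31,800.00 + $27,787.50 + $16,905.00 + $38,325.00 + $83,430.40 = $198,247.90
$198,247.90 exceeds the $176,750 cap, so the fee is capped at $176,750.00.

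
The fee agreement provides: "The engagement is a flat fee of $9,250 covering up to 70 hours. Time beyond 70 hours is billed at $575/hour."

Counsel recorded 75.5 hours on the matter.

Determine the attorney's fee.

$12,412.50

Flat fee: $9,250.00
Excess hours: 75.5 − 70 = 5.5
Overrun: 5.5 × $575 = $3,162.50
Total: $9,250.00 + $3,162.50 = $12,412.50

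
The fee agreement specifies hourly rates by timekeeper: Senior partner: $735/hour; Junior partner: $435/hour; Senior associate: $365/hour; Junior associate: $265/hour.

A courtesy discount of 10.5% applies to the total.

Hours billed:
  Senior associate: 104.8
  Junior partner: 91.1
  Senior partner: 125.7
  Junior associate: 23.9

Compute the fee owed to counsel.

$158,060.13

Senior partner: 125.7 × $735 = $92,389.50
Junior partner: 91.1 × $435 = $39,628.50
Senior associate: 104.8 × $365 = $38,252.00
Junior associate: 23.9 × $265 = $6,333.50
Subtotal: $176,603.50
Less 10.5% discount: −$18,543.37
Total: $176,603.50 − $18,543.37 = $158,060.13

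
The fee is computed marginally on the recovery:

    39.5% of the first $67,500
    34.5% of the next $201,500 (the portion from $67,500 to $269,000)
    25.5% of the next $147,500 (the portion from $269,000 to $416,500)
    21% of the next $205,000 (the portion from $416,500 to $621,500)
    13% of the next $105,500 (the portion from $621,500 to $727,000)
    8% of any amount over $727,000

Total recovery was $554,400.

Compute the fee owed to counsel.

$162,751.50

First $67,500 at 39.5% = $26,662.50
Next $201,500 at 34.5% = $69,517.50
Next $147,500 at 25.5% = $37,612.50
Remaining $137,900 at 21% = $28,959.00
Fee: $26,662.50 + $69,517.50 + $37,612.50 + $28,959.00 = $162,751.50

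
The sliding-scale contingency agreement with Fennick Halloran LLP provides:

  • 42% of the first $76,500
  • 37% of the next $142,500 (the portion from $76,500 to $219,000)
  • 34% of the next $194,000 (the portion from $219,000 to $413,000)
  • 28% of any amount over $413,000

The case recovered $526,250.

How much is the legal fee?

$182,525.00

First $76,500 at 42% = $32,130.00
Next $142,500 at 37% = $52,725.00
Next $194,000 at 34% = $65,960.00
Remaining $113,250 at 28% = $31,710.00
Fee: $32,130.00 + $52,725.00 + $65,960.00 + $31,710.00 = $182,525.00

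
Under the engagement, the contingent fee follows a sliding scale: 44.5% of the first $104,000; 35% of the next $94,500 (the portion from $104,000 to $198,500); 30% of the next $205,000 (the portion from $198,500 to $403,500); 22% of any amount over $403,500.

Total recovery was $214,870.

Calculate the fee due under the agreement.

$84,266.00

First $104,000 at 44.5% = $46,280.00
Next $94,500 at 35% = $33,075.00
Remaining $16,370 at 30% = $4,911.00
Fee: $46,280.00 + $33,075.00 + $4,911.00 = $84,266.00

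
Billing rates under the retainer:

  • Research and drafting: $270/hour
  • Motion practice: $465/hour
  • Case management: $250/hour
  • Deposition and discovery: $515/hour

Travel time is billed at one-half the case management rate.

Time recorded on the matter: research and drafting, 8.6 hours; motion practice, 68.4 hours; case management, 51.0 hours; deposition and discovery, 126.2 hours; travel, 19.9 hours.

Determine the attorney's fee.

$114,358.50

Research and drafting: 8.6 × $270 = $2,322.00
Motion practice: 68.4 × $465 = $31,806.00
Case management: 51.0 × $250 = $12,750.00
Deposition and discovery: 126.2 × $515 = $64,993.00
Subtotal: $2,322.00 + $31,806.00 + $12,750.00 + $64,993.00 = $111,871.00
Travel: 19.9 × ($250 ÷ 2) = 19.9 × $125.00 = $2,487.50
Total: $111,871.00 + $2,487.50 = $114,358.50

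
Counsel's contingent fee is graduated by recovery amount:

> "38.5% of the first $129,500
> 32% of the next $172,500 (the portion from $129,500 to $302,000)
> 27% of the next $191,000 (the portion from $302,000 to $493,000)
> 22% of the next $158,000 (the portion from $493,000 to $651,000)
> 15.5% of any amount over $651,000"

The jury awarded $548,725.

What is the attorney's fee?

$168,887.00

First $129,500 at 38.5% = $49,857.50
Next $172,500 at 32% = $55,200.00
Next $191,000 at 27% = $51,570.00
Remaining $55,725 at 22% = $12,259.50
Fee: $49,857.50 + $55,200.00 + $51,570.00 + $12,259.50 = $168,887.00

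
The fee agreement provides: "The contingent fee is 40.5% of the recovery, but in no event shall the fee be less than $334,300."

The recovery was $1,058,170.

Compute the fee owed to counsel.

$428,558.85

40.5% of $1,058,170 = $428,558.85
That exceeds the $334,300 minimum.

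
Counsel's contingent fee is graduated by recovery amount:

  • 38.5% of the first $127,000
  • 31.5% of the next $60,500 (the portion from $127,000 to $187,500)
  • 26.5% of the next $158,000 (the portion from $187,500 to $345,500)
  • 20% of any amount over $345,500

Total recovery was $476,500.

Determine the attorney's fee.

First $127,000 at 38.5% = $48,895.00
Next $60,500 at 31.5% = $19,057.50
Next $158,000 at 26.5% = $41,870.00
Remaining $131,000 at 20% = $26,200.00
Fee: $48,895.00 + $19,057.50 + $41,870.00 + $26,200.00 = $136,022.50

$136,022.50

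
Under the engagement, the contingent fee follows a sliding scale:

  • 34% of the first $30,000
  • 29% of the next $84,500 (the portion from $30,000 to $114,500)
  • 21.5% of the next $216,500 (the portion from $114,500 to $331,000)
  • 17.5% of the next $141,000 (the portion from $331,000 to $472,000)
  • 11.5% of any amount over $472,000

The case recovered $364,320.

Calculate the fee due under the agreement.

First $30,000 at 34% = $10,200.00
Next $84,500 at 29% = $24,505.00
Next $216,500 at 21.5% = $46,547.50
Remaining $33,320 at 17.5% = $5,831.00
Fee: $10,200.00 + $24,505.00 + $46,547.50 + $5,831.00 = $87,083.50

$87,083.50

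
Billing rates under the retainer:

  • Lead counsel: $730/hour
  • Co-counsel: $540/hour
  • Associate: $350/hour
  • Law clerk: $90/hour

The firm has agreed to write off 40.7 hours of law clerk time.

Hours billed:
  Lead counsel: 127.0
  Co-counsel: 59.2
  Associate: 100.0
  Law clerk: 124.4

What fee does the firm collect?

Lead counsel: 127.0 × $730 = $92,710.00
Co-counsel: 59.2 × $540 = $31,968.00
Associate: 100.0 × $350 = $35,000.00
Law clerk: 124.4 × $90 = $11,196.00
Subtotal: $170,874.00
Write-off: 40.7 × $90 = $3,663.00
Total: $170,874.00 − $3,663.00 = $167,211.00

$167,211.00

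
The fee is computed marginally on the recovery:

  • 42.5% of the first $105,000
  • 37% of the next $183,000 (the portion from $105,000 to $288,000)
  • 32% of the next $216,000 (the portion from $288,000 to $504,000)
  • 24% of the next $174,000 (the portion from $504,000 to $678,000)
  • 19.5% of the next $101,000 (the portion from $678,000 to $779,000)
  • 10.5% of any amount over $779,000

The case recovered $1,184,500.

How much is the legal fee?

$285,487.50

First $105,000 at 42.5% = $44,625.00
Next $183,000 at 37% = $67,710.00
Next $216,000 at 32% = $69,120.00
Next $174,000 at 24% = $41,760.00
Next $101,000 at 19.5% = $19,695.00
Remaining $405,500 at 10.5% = $42,577.50
Fee: $44,625.00 + $67,710.00 + $69,120.00 + $41,760.00 + $19,695.00 + $42,577.50 = $285,487.50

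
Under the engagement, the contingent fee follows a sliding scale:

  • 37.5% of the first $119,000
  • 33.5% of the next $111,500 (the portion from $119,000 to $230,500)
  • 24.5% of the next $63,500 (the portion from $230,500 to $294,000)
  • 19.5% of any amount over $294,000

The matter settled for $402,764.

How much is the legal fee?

$118,743.98

First $119,000 at 37.5% = $44,625.00
Next $111,500 at 33.5% = $37,352.50
Next $63,500 at 24.5% = $15,557.50
Remaining $108,764 at 19.5% = $21,208.98
Fee: $44,625.00 + $37,352.50 + $15,557.50 + $21,208.98 = $118,743.98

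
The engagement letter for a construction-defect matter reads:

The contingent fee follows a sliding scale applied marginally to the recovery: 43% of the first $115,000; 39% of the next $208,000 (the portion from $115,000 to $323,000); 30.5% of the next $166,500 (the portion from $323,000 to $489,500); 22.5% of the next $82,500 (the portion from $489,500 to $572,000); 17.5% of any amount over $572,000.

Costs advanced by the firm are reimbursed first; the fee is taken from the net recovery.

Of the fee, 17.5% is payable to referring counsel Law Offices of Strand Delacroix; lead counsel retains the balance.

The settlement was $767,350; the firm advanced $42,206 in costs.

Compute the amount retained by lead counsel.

Fee base (net of costs): $767,350 − $42,206 = $725,144
First $115,000 at 43% = $49,450.00
Next $208,000 at 39% = $81,120.00
Next $166,500 at 30.5% = $50,782.50
Next $82,500 at 22.5% = $18,562.50
Remaining $153,144 at 17.5% = $26,800.20
Fee: $49,450.00 + $81,120.00 + $50,782.50 + $18,562.50 + $26,800.20 = $226,715.20
Referral share: 17.5% of $226,715.20 = $39,675.16; lead counsel retains $226,715.20 − $39,675.16 = $187,040.04.

$187,040.04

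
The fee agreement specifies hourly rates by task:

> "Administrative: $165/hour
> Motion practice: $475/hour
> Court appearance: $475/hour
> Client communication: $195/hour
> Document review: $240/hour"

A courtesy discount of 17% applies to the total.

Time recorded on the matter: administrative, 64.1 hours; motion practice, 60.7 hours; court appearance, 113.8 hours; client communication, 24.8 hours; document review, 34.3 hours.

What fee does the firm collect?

$88,421.56

Administrative: 64.1 × $165 = $10,576.50
Motion practice: 60.7 × $475 = $28,832.50
Court appearance: 113.8 × $475 = $54,055.00
Client communication: 24.8 × $195 = $4,836.00
Document review: 34.3 × $240 = $8,232.00
Subtotal: $106,532.00
Less 17% discount: −$18,110.44
Total: $106,532.00 − $18,110.44 = $88,421.56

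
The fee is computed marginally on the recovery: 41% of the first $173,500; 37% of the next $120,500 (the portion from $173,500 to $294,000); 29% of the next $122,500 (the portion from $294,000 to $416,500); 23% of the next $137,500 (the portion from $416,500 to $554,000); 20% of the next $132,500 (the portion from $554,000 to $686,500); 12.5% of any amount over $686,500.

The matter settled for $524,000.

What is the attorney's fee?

First $173,500 at 41% = $71,135.00
Next $120,500 at 37% = $44,585.00
Next $122,500 at 29% = $35,525.00
Remaining $107,500 at 23% = $24,725.00
Fee: $71,135.00 + $44,585.00 + $35,525.00 + $24,725.00 = $175,970.00

$175,970.00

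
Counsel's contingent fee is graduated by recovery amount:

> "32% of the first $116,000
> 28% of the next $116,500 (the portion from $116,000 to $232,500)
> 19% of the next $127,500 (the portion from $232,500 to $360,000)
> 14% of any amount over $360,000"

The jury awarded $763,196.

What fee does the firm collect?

$150,412.44

First $116,000 at 32% = $37,120.00
Next $116,500 at 28% = $32,620.00
Next $127,500 at 19% = $24,225.00
Remaining $403,196 at 14% = $56,447.44
Fee: $37,120.00 + $32,620.00 + $24,225.00 + $56,447.44 = $150,412.44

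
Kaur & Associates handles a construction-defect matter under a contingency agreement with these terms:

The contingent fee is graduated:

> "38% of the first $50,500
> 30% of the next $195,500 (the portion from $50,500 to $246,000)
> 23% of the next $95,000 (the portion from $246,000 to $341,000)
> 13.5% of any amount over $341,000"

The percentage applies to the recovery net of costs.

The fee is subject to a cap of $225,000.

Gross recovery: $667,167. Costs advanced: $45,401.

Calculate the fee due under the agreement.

Fee base (net of costs): $667,167 − $45,401 = $621,766
First $50,500 at 38% = $19,190.00
Next $195,500 at 30% = $58,650.00
Next $95,000 at 23% = $21,850.00
Remaining $280,766 at 13.5% = $37,903.41
Fee: $19,190.00 + $58,650.00 + $21,850.00 + $37,903.41 = $137,593.41
$137,593.41 is under the $225,000 cap.

$137,593.41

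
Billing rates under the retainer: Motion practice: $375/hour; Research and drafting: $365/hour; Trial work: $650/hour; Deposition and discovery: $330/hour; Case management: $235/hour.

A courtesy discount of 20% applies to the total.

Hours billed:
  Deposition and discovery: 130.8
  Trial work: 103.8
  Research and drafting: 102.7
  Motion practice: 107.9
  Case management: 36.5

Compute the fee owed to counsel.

Motion practice: 107.9 × $375 = $40,462.50
Research and drafting: 102.7 × $365 = $37,485.50
Trial work: 103.8 × $650 = $67,470.00
Deposition and discovery: 130.8 × $330 = $43,164.00
Case management: 36.5 × $235 = $8,577.50
Subtotal: $197,159.50
Less 20% discount: −$39,431.90
Total: $197,159.50 − $39,431.90 = $157,727.60

$157,727.60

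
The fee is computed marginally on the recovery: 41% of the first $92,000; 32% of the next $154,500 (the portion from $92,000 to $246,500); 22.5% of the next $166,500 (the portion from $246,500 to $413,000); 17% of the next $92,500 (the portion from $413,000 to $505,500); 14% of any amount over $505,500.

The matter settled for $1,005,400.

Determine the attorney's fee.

$210,333.50

First $92,000 at 41% = $37,720.00
Next $154,500 at 32% = $49,440.00
Next $166,500 at 22.5% = $37,462.50
Next $92,500 at 17% = $15,725.00
Remaining $499,900 at 14% = $69,986.00
Fee: $37,720.00 + $49,440.00 + $37,462.50 + $15,725.00 + $69,986.00 = $210,333.50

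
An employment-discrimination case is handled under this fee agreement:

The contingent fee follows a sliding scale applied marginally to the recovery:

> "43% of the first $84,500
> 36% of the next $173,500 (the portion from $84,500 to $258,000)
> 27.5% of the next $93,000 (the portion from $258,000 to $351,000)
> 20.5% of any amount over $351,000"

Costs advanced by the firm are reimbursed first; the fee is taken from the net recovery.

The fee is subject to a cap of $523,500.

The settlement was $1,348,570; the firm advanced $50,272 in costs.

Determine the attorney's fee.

Fee base (net of costs): $1,348,570 − $50,272 = $1,298,298
First $84,500 at 43% = $36,335.00
Next $173,500 at 36% = $62,460.00
Next $93,000 at 27.5% = $25,575.00
Remaining $947,298 at 20.5% = $194,196.09
Fee: $36,335.00 + $62,460.00 + $25,575.00 + $194,196.09 = $318,566.09
$318,566.09 is under the $523,500 cap.

$318,566.09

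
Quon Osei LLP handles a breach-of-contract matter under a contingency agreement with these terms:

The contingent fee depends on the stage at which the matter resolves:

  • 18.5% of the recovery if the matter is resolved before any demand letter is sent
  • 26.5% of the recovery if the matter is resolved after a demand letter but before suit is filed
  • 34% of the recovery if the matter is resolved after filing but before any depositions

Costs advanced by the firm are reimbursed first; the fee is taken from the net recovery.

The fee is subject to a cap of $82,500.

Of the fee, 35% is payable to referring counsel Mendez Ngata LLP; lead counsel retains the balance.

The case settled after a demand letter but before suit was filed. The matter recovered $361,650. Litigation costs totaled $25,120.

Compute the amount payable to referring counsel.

Fee base (net of costs): $361,650 − $25,120 = $336,530
The matter settled after a demand letter but before suit was filed, so the 26.5% rate applies.
$336,530 × 26.5% = $89,180.45
$89,180.45 exceeds the $82,500 cap, so the fee is capped at $82,500.00.
Referral share: 35% of $82,500.00 = $28,875.00; lead counsel retains $82,500.00 − $28,875.00 = $53,625.00.

$28,875.00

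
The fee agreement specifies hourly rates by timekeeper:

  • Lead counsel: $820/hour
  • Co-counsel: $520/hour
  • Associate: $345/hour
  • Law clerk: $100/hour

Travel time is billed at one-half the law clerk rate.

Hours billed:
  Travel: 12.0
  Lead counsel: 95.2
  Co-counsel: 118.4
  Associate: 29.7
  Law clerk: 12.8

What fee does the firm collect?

$151,758.50

Lead counsel: 95.2 × $820 = $78,064.00
Co-counsel: 118.4 × $520 = $61,568.00
Associate: 29.7 × $345 = $10,246.50
Law clerk: 12.8 × $100 = $1,280.00
Subtotal: $78,064.00 + $61,568.00 + $10,246.50 + $1,280.00 = $151,158.50
Travel: 12.0 × ($100 ÷ 2) = 12.0 × $50.00 = $600.00
Total: $151,158.50 + $600.00 = $151,758.50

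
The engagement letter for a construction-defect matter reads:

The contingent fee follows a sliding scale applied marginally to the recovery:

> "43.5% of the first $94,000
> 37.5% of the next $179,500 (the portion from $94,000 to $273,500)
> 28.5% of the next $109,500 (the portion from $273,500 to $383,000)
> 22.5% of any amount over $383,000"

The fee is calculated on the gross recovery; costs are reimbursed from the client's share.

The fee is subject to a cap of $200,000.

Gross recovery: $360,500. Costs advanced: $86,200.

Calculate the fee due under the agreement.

Fee base is the gross recovery, $360,500; costs are reimbursed separately.
First $94,000 at 43.5% = $40,890.00
Next $179,500 at 37.5% = $67,312.50
Remaining $87,000 at 28.5% = $24,795.00
Fee: $40,890.00 + $67,312.50 + $24,795.00 = $132,997.50
$132,997.50 is under the $200,000 cap.

$132,997.50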